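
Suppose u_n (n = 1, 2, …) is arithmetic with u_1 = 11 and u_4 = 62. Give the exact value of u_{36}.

606

Common difference d = (62 - 11) / (4 - 1) = 17.
u_n = 11 + (n - 1)·17.
u_{36} = 11 + 35·17 = 606.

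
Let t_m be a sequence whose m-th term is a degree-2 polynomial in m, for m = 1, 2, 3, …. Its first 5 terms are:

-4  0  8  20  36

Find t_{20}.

1st diffs: 4, 8, 12, 16.
2nd diffs: 4, 4, 4 (constant).
So t_m = 2m^2 - 2m - 4.
Evaluating at m = 20 gives t_{20} = 756.

756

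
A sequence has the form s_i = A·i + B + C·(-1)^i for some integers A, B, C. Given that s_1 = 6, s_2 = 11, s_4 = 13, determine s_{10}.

19

The three given values yield: A + B - C = 6; 2A + B + C = 11; 4A + B + C = 13.
Subtracting the first from the second: A + 2C = 5.
Subtracting the second from the third: 2A = 2.
Solving: C = 2, A = 1, then B = 7.
So s_i = 1·i + 7 + 2·(-1)^i; at i=10 this is 19.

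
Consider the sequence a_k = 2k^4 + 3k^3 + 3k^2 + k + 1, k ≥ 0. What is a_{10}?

23311

a_{10} = 2·10^4 + 3·10^3 + 3·10^2 + 1·10 + 1 = 23311.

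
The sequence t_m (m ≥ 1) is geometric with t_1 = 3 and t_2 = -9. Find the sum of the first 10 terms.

-44286

Common ratio r = -3.
t_m = 3·(-3)^(m-1).
S = 3·((-3)^10 - 1)/(-3 - 1) = 3·(59049 - 1)/(-4) = -44286.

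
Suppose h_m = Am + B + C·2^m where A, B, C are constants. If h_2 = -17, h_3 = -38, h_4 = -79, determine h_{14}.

-81929

At m = 2, 3, 4: 2A + B + 4C = -17; 3A + B + 8C = -38; 4A + B + 16C = -79.
Subtracting the first from the second: A + 4C = -21.
Subtracting the second from the third: A + 8C = -41.
Solving: C = -5, A = -1, then B = 5.
So h_m = -1·m + 5 + (-5)·2^m; at m=14 this is -81929.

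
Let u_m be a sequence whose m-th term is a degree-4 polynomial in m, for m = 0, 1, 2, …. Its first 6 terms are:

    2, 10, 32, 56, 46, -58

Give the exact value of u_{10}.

1st diffs: 8, 22, 24, -10, -104.
2nd diffs: 14, 2, -34, -94.
3rd diffs: -12, -36, -60.
4th diffs: -24, -24 (constant).
Newton forward-difference form: u_m = 2 + 8·C(m,1) + 14·C(m,2) + (-12)·C(m,3) + (-24)·C(m,4).
At m = 10: m = 10, so u_{10} = 2 + 80 + 630 - 1440 - 5040 = -5768.

-5768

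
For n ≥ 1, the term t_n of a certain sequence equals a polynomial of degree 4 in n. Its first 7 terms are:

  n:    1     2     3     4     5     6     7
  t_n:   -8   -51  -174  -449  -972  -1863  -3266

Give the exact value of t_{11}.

-17718

1st diffs: -43, -123, -275, -523, -891, -1403.
2nd diffs: -80, -152, -248, -368, -512.
3rd diffs: -72, -96, -120, -144.
4th diffs: -24, -24, -24 (constant).
Newton forward-difference form: t_n = -8 + (-43)·C(n-1,1) + (-80)·C(n-1,2) + (-72)·C(n-1,3) + (-24)·C(n-1,4).
At n = 11: n-1 = 10, so t_{11} = -8 - 430 - 3600 - 8640 - 5040 = -17718.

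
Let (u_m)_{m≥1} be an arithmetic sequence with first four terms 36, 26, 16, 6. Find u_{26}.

Common difference d = -10.
u_m = 36 + (m - 1)·(-10).
u_{26} = 36 + 25·(-10) = -214.

-214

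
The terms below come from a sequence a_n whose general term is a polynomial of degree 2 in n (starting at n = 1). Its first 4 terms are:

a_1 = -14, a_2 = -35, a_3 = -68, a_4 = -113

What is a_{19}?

1st diffs: -21, -33, -45.
2nd diffs: -12, -12 (constant).
Newton forward-difference form: a_n = -14 + (-21)·C(n-1,1) + (-12)·C(n-1,2).
At n = 19: n-1 = 18, so a_{19} = -14 - 378 - 1836 = -2228.

-2228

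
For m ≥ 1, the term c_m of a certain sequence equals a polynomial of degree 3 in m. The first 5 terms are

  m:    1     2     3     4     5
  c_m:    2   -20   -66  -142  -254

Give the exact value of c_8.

1st diffs: -22, -46, -76, -112.
2nd diffs: -24, -30, -36.
3rd diffs: -6, -6 (constant).
So c_m = -m^3 - 6m^2 + 3m + 6.
Evaluating at m = 8 gives c_8 = -866.

-866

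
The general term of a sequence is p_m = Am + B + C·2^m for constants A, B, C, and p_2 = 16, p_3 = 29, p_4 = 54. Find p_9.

Plug in m = 2, 3, 4: 2A + B + 4C = 16; 3A + B + 8C = 29; 4A + B + 16C = 54.
Subtracting the first from the second: A + 4C = 13.
Subtracting the second from the third: A + 8C = 25.
Solving: C = 3, A = 1, then B = 2.
Hence p_9 = 1·9 + 2 + 3·512 = 1547.

1547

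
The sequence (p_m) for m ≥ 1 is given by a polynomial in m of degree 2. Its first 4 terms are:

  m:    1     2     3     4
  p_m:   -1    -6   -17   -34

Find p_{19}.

1st diffs: -5, -11, -17.
2nd diffs: -6, -6 (constant).
So p_m = -3m^2 + 4m - 2.
Evaluating at m = 19 gives p_{19} = -1009.

-1009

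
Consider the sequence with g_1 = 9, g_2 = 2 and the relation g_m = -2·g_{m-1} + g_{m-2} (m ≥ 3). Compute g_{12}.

Applying the relation repeatedly:
g_3 = 5; g_4 = -8; g_5 = 21; g_6 = -50; g_7 = 121; g_8 = -292; g_9 = 705; g_{10} = -1702; g_{11} = 4109; g_{12} = -9920.

-9920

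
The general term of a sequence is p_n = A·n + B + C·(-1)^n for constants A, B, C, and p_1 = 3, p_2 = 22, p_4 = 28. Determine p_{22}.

82

At n = 1, 2, 4: A + B - C = 3; 2A + B + C = 22; 4A + B + C = 28.
Subtracting the first from the second: A + 2C = 19.
Subtracting the second from the third: 2A = 6.
Solving: C = 8, A = 3, then B = 8.
Hence p_{22} = 3·22 + 8 + 8·1 = 82.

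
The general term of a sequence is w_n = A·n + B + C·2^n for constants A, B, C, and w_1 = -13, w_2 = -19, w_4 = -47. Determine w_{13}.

-16417

Plug in n = 1, 2, 4: A + B + 2C = -13; 2A + B + 4C = -19; 4A + B + 16C = -47.
Subtracting the first from the second: A + 2C = -6.
Subtracting the second from the third: 2A + 12C = -28.
Solving: C = -2, A = -2, then B = -7.
So w_n = -2·n + (-7) + (-2)·2^n; at n=13 this is -16417.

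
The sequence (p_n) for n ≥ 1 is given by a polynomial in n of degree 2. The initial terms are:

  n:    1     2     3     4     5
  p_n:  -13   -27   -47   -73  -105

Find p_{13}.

-577

1st diffs: -14, -20, -26, -32.
2nd diffs: -6, -6, -6 (constant).
Newton forward-difference form: p_n = -13 + (-14)·C(n-1,1) + (-6)·C(n-1,2).
At n = 13: n-1 = 12, so p_{13} = -13 - 168 - 396 = -577.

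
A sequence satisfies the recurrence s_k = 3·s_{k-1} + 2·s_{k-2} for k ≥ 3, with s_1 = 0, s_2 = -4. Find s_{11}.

Iterate the recurrence:
s_3 = -12;  s_4 = -44;  s_5 = -156;  s_6 = -556;  s_7 = -1980;  s_8 = -7052;  s_9 = -25116;  s_{10} = -89452;  s_{11} = -318588.

-318588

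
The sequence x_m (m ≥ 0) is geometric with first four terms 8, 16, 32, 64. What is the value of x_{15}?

Common ratio r = 2.
x_m = 8·2^(m-0).
x_{15} = 8·2^15 = 262144.

262144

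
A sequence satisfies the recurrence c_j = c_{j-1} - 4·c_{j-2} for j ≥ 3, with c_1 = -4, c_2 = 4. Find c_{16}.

Applying the relation repeatedly:
c_3 = 20  c_4 = 4  c_5 = -76  …  c_{13} = 14900  c_{14} = -20444  c_{15} = -80044  c_{16} = 1732.

1732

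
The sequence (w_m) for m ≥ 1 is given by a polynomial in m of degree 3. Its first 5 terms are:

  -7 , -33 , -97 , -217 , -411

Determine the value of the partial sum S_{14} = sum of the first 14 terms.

-34314

1st diffs: -26, -64, -120, -194.
2nd diffs: -38, -56, -74.
3rd diffs: -18, -18 (constant).
Newton forward-difference form: w_m = -7 + (-26)·C(m-1,1) + (-38)·C(m-1,2) + (-18)·C(m-1,3).
Continuing: …, -697, -1093, -1617, -2287, …, w_{14} = -8457.
Summing m = 1..14 (14 terms) gives -34314.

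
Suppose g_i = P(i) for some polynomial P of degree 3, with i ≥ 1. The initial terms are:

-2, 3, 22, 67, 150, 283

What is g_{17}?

1st diffs: 5, 19, 45, 83, 133.
2nd diffs: 14, 26, 38, 50.
3rd diffs: 12, 12, 12 (constant).
Newton forward-difference form: g_i = -2 + 5·C(i-1,1) + 14·C(i-1,2) + 12·C(i-1,3).
At i = 17: i-1 = 16, so g_{17} = -2 + 80 + 1680 + 6720 = 8478.

8478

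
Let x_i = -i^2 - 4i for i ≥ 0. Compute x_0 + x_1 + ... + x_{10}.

Over i = 0..10: Σi = 55, Σi² = 385.
Total = (-1)·385 + (-4)·55 = -605.

-605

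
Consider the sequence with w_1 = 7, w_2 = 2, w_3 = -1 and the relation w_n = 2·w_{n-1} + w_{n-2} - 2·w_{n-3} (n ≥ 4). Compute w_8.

-334

Compute successive terms:
w_4 = -14;  w_5 = -33;  w_6 = -78;  w_7 = -161;  w_8 = -334.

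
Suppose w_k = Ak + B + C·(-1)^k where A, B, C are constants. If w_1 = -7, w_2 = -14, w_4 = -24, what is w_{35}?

-177

Write the equations: A + B - C = -7; 2A + B + C = -14; 4A + B + C = -24.
Subtracting the first from the second: A + 2C = -7.
Subtracting the second from the third: 2A = -10.
Solving: C = -1, A = -5, then B = -3.
Hence w_{35} = -5·35 + (-3) + (-1)·(-1) = -177.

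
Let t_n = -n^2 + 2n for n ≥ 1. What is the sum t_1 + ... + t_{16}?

Over n = 1..16: Σn = 136, Σn² = 1496.
Total = (-1)·1496 + (2)·136 = -1224.

-1224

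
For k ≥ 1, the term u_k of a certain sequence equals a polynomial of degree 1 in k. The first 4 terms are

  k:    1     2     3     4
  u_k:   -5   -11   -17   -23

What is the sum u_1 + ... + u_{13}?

1st diffs: -6, -6, -6 (constant).
So u_k = -6k + 1.
Continuing: …, -29, -35, -41, -47, …, u_{13} = -77.
Summing k = 1..13 (13 terms) gives -533.

-533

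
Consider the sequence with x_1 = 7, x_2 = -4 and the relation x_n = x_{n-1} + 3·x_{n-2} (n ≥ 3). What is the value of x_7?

Compute successive terms:
x_3 = 17  x_4 = 5  x_5 = 56  x_6 = 71  x_7 = 239.

239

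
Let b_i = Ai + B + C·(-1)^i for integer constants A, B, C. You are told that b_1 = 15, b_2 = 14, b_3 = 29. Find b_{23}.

169

Write the equations: A + B - C = 15; 2A + B + C = 14; 3A + B - C = 29.
Subtracting the first from the second: A + 2C = -1.
Subtracting the second from the third: A - 2C = 15.
Solving: C = -4, A = 7, then B = 4.
Therefore b_{23} = 161 + 4 + (-4)·(-1) = 169.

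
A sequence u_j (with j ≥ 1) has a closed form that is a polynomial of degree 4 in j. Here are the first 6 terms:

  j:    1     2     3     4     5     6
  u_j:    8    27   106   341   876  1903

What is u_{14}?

66711

1st diffs: 19, 79, 235, 535, 1027.
2nd diffs: 60, 156, 300, 492.
3rd diffs: 96, 144, 192.
4th diffs: 48, 48 (constant).
Newton forward-difference form: u_j = 8 + 19·C(j-1,1) + 60·C(j-1,2) + 96·C(j-1,3) + 48·C(j-1,4).
At j = 14: j-1 = 13, so u_{14} = 8 + 247 + 4680 + 27456 + 34320 = 66711.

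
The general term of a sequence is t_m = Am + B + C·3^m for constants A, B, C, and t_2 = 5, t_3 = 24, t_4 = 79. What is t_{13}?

Plug in m = 2, 3, 4: 2A + B + 9C = 5; 3A + B + 27C = 24; 4A + B + 81C = 79.
Subtracting the first from the second: A + 18C = 19.
Subtracting the second from the third: A + 54C = 55.
Solving: C = 1, A = 1, then B = -6.
Therefore t_{13} = 13 + (-6) + 1·1594323 = 1594330.

1594330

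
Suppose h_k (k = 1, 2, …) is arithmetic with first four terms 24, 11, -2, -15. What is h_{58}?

-717

Common difference d = -13.
h_k = 24 + (k - 1)·(-13).
h_{58} = 24 + 57·(-13) = -717.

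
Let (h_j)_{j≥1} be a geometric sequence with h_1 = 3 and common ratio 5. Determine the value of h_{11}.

h_j = 3·5^(j-1).
h_{11} = 3·5^10 = 29296875.

29296875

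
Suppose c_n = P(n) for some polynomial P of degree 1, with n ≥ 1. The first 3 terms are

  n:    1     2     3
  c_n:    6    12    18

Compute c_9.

54

1st diffs: 6, 6 (constant).
So c_n = 6n.
Evaluating at n = 9 gives c_9 = 54.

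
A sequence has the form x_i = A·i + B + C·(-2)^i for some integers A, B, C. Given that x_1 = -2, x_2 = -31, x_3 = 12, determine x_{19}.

Plug in i = 1, 2, 3: A + B - 2C = -2; 2A + B + 4C = -31; 3A + B - 8C = 12.
Subtracting the first from the second: A + 6C = -29.
Subtracting the second from the third: A - 12C = 43.
Solving: C = -4, A = -5, then B = -5.
So x_i = -5·i + (-5) + (-4)·(-2)^i; at i=19 this is 2097052.

2097052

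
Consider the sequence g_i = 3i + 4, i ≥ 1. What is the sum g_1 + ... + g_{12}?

Over i = 1..12: Σi = 78.
Total = (3)·78 + (4)·12 = 282.

282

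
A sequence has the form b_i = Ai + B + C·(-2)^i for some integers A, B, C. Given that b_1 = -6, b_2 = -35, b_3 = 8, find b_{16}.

Plug in i = 1, 2, 3: A + B - 2C = -6; 2A + B + 4C = -35; 3A + B - 8C = 8.
Subtracting the first from the second: A + 6C = -29.
Subtracting the second from the third: A - 12C = 43.
Solving: C = -4, A = -5, then B = -9.
Hence b_{16} = -5·16 + (-9) + (-4)·65536 = -262233.

-262233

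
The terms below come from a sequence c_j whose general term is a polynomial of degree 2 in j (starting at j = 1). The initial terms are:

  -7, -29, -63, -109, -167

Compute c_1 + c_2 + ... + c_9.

-1863

1st diffs: -22, -34, -46, -58.
2nd diffs: -12, -12, -12 (constant).
So c_j = -6j^2 - 4j + 3.
Continuing: -237, -319, -413, -519.
Summing j = 1..9 (9 terms) gives -1863.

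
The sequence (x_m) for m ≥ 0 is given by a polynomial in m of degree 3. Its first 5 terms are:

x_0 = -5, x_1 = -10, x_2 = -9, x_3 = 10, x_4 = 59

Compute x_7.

506

1st diffs: -5, 1, 19, 49.
2nd diffs: 6, 18, 30.
3rd diffs: 12, 12 (constant).
Newton forward-difference form: x_m = -5 + (-5)·C(m,1) + 6·C(m,2) + 12·C(m,3).
At m = 7: m = 7, so x_7 = -5 - 35 + 126 + 420 = 506.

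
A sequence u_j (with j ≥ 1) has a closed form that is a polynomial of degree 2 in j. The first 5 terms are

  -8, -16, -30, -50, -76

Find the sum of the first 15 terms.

1st diffs: -8, -14, -20, -26.
2nd diffs: -6, -6, -6 (constant).
Newton forward-difference form: u_j = -8 + (-8)·C(j-1,1) + (-6)·C(j-1,2).
Continuing: …, -108, -146, -190, -240, …, u_{15} = -666.
Summing j = 1..15 (15 terms) gives -3690.

-3690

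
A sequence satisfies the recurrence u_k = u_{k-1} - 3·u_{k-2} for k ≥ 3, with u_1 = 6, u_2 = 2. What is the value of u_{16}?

20858

Iterate the recurrence:
u_3 = -16; u_4 = -22; u_5 = 26; …; u_{13} = -4234; u_{14} = -4078; u_{15} = 8624; u_{16} = 20858.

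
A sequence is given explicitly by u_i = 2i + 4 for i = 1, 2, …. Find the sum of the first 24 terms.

696

Over i = 1..24: Σi = 300.
Total = (2)·300 + (4)·24 = 696.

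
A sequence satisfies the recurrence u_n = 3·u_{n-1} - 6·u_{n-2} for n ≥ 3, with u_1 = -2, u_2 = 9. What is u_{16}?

Compute successive terms:
u_3 = 39;  u_4 = 63;  u_5 = -45;  …;  u_{13} = -283581;  u_{14} = -636417;  u_{15} = -207765;  u_{16} = 3195207.

3195207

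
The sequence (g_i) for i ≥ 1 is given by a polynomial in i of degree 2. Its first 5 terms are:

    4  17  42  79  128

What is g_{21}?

2544

1st diffs: 13, 25, 37, 49.
2nd diffs: 12, 12, 12 (constant).
Newton forward-difference form: g_i = 4 + 13·C(i-1,1) + 12·C(i-1,2).
At i = 21: i-1 = 20, so g_{21} = 4 + 260 + 2280 = 2544.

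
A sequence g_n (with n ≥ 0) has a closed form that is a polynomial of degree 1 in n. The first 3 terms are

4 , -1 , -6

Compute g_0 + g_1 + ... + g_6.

-77

1st diffs: -5, -5 (constant).
So g_n = -5n + 4.
Continuing: -11, -16, -21, -26.
Summing n = 0..6 (7 terms) gives -77.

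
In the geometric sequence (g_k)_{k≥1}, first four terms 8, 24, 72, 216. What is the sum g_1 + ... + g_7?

Common ratio r = 3.
g_k = 8·3^(k-1).
S = 8·(3^7 - 1)/(3 - 1) = 8·(2187 - 1)/(2) = 8744.

8744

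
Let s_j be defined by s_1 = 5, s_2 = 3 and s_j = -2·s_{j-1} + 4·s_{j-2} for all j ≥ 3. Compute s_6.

-240

Compute successive terms:
s_3 = 14; s_4 = -16; s_5 = 88; s_6 = -240.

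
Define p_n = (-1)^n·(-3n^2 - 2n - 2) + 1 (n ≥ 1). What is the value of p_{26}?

(-1)^26 = 1; -3n^2 - 2n - 2 at n=26 is -2082; so p_{26} = -2081.

-2081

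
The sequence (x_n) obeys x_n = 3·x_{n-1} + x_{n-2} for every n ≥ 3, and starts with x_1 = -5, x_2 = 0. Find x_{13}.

-707405

x_3 = -5; x_4 = -15; x_5 = -50; …; x_{10} = -19635; x_{11} = -64850; x_{12} = -214185; x_{13} = -707405.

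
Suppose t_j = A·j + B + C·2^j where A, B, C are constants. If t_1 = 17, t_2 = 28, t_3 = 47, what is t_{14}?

At j = 1, 2, 3: A + B + 2C = 17; 2A + B + 4C = 28; 3A + B + 8C = 47.
Subtracting the first from the second: A + 2C = 11.
Subtracting the second from the third: A + 4C = 19.
Solving: C = 4, A = 3, then B = 6.
Therefore t_{14} = 42 + 6 + 4·16384 = 65584.

65584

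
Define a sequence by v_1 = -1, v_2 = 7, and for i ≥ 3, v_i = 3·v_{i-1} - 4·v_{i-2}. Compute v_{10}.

Step forward from the initial values:
v_3 = 25;  v_4 = 47;  v_5 = 41;  v_6 = -65;  v_7 = -359;  v_8 = -817;  v_9 = -1015;  v_{10} = 223.

223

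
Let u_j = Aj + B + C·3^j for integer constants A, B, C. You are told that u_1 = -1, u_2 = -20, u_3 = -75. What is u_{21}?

Plug in j = 1, 2, 3: A + B + 3C = -1; 2A + B + 9C = -20; 3A + B + 27C = -75.
Subtracting the first from the second: A + 6C = -19.
Subtracting the second from the third: A + 18C = -55.
Solving: C = -3, A = -1, then B = 9.
Therefore u_{21} = -21 + 9 + (-3)·10460353203 = -31381059621.

-31381059621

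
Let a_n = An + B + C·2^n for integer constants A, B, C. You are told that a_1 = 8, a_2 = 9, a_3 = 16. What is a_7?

356

At n = 1, 2, 3: A + B + 2C = 8; 2A + B + 4C = 9; 3A + B + 8C = 16.
Subtracting the first from the second: A + 2C = 1.
Subtracting the second from the third: A + 4C = 7.
Solving: C = 3, A = -5, then B = 7.
So a_n = -5·n + 7 + 3·2^n; at n=7 this is 356.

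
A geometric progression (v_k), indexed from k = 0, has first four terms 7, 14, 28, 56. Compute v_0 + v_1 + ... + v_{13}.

114681

Common ratio r = 2.
v_k = 7·2^(k-0).
S = 7·(2^14 - 1)/(2 - 1) = 7·(16384 - 1)/(1) = 114681.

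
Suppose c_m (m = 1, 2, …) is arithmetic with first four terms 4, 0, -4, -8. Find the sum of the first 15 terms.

Common difference d = -4.
c_m = 4 + (m - 1)·(-4).
c_{15} = -52; S = 15·(4 + (-52))/2 = -360.

-360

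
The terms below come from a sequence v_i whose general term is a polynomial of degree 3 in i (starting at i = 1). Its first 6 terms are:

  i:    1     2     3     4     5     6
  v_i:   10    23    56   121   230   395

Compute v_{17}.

9338

1st diffs: 13, 33, 65, 109, 165.
2nd diffs: 20, 32, 44, 56.
3rd diffs: 12, 12, 12 (constant).
So v_i = 2i^3 - 2i^2 + 5i + 5.
Evaluating at i = 17 gives v_{17} = 9338.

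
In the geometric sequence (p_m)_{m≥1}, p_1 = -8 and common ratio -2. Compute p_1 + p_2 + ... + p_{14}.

p_m = (-8)·(-2)^(m-1).
S = (-8)·((-2)^14 - 1)/(-2 - 1) = (-8)·(16384 - 1)/(-3) = 43688.

43688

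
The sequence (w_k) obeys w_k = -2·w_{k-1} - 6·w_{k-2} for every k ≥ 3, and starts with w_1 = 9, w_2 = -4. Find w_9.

w_3 = -46  w_4 = 116  w_5 = 44  w_6 = -784  w_7 = 1304  w_8 = 2096  w_9 = -12016.

-12016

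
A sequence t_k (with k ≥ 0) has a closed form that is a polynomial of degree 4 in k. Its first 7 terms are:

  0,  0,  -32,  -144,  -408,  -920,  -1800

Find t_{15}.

-57960

1st diffs: 0, -32, -112, -264, -512, -880.
2nd diffs: -32, -80, -152, -248, -368.
3rd diffs: -48, -72, -96, -120.
4th diffs: -24, -24, -24 (constant).
Newton forward-difference form: t_k = (-32)·C(k,2) + (-48)·C(k,3) + (-24)·C(k,4).
At k = 15: k = 15, so t_{15} = -3360 - 21840 - 32760 = -57960.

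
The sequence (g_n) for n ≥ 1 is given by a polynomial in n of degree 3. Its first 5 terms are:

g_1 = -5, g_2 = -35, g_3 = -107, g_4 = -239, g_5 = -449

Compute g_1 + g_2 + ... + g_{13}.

1st diffs: -30, -72, -132, -210.
2nd diffs: -42, -60, -78.
3rd diffs: -18, -18 (constant).
Newton forward-difference form: g_n = -5 + (-30)·C(n-1,1) + (-42)·C(n-1,2) + (-18)·C(n-1,3).
Continuing: …, -755, -1175, -1727, -2429, …, g_{13} = -7097.
Summing n = 1..13 (13 terms) gives -27287.

-27287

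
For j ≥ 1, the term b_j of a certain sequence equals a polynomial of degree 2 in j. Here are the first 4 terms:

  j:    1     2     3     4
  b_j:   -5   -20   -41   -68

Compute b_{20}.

-1316

1st diffs: -15, -21, -27.
2nd diffs: -6, -6 (constant).
Newton forward-difference form: b_j = -5 + (-15)·C(j-1,1) + (-6)·C(j-1,2).
At j = 20: j-1 = 19, so b_{20} = -5 - 285 - 1026 = -1316.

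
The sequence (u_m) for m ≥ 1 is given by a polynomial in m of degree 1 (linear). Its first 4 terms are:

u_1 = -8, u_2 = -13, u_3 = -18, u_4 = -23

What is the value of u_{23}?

1st diffs: -5, -5, -5 (constant).
So u_m = -5m - 3.
Evaluating at m = 23 gives u_{23} = -118.

-118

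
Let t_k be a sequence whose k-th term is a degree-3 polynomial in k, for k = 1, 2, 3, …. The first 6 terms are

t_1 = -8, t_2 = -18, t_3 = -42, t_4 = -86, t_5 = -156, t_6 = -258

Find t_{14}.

-2946

1st diffs: -10, -24, -44, -70, -102.
2nd diffs: -14, -20, -26, -32.
3rd diffs: -6, -6, -6 (constant).
So t_k = -k^3 - k^2 - 6.
Evaluating at k = 14 gives t_{14} = -2946.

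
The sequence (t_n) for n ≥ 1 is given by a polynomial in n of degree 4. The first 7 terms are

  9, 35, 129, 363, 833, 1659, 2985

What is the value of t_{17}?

92585

1st diffs: 26, 94, 234, 470, 826, 1326.
2nd diffs: 68, 140, 236, 356, 500.
3rd diffs: 72, 96, 120, 144.
4th diffs: 24, 24, 24 (constant).
Newton forward-difference form: t_n = 9 + 26·C(n-1,1) + 68·C(n-1,2) + 72·C(n-1,3) + 24·C(n-1,4).
At n = 17: n-1 = 16, so t_{17} = 9 + 416 + 8160 + 40320 + 43680 = 92585.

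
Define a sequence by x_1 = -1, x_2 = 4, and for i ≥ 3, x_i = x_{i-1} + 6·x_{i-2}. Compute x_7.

Compute successive terms:
x_3 = -2;  x_4 = 22;  x_5 = 10;  x_6 = 142;  x_7 = 202.
(Characteristic roots are 3 and -2.)

202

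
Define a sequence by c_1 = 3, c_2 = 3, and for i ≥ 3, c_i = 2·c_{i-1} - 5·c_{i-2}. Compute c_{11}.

711

Step forward from the initial values:
c_3 = -9, c_4 = -33, c_5 = -21, c_6 = 123, c_7 = 351, c_8 = 87, c_9 = -1581, c_{10} = -3597, c_{11} = 711.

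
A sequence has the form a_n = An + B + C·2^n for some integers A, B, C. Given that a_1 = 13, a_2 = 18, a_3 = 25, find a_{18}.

Write the equations: A + B + 2C = 13; 2A + B + 4C = 18; 3A + B + 8C = 25.
Subtracting the first from the second: A + 2C = 5.
Subtracting the second from the third: A + 4C = 7.
Solving: C = 1, A = 3, then B = 8.
So a_n = 3·n + 8 + 1·2^n; at n=18 this is 262206.

262206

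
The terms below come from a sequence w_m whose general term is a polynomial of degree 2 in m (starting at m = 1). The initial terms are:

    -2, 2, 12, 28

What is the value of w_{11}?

1st diffs: 4, 10, 16.
2nd diffs: 6, 6 (constant).
So w_m = 3m^2 - 5m.
Evaluating at m = 11 gives w_{11} = 308.

308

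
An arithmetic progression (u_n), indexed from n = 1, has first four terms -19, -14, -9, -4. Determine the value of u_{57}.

Common difference d = 5.
u_n = -19 + (n - 1)·5.
u_{57} = -19 + 56·5 = 261.

261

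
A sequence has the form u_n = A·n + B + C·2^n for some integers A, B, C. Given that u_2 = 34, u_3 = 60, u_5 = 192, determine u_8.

Write the equations: 2A + B + 4C = 34; 3A + B + 8C = 60; 5A + B + 32C = 192.
Subtracting the first from the second: A + 4C = 26.
Subtracting the second from the third: 2A + 24C = 132.
Solving: C = 5, A = 6, then B = 2.
Therefore u_8 = 48 + 2 + 5·256 = 1330.

1330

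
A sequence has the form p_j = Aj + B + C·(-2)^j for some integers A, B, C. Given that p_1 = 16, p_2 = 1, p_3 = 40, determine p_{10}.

-3035

Plug in j = 1, 2, 3: A + B - 2C = 16; 2A + B + 4C = 1; 3A + B - 8C = 40.
Subtracting the first from the second: A + 6C = -15.
Subtracting the second from the third: A - 12C = 39.
Solving: C = -3, A = 3, then B = 7.
Therefore p_{10} = 30 + 7 + (-3)·1024 = -3035.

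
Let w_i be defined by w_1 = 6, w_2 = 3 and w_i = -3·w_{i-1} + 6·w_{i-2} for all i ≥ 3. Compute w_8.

-27783

Applying the relation repeatedly:
w_3 = 27, w_4 = -63, w_5 = 351, w_6 = -1431, w_7 = 6399, w_8 = -27783.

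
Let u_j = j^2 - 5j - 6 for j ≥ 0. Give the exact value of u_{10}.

u_{10} = 1·10^2 - 5·10 - 6 = 44.

44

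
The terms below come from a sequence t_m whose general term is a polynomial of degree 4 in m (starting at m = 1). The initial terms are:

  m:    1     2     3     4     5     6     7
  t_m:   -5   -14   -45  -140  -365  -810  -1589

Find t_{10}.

-7430

1st diffs: -9, -31, -95, -225, -445, -779.
2nd diffs: -22, -64, -130, -220, -334.
3rd diffs: -42, -66, -90, -114.
4th diffs: -24, -24, -24 (constant).
Newton forward-difference form: t_m = -5 + (-9)·C(m-1,1) + (-22)·C(m-1,2) + (-42)·C(m-1,3) + (-24)·C(m-1,4).
At m = 10: m-1 = 9, so t_{10} = -5 - 81 - 792 - 3528 - 3024 = -7430.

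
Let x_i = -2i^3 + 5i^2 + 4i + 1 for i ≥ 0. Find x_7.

-412

x_7 = -2·7^3 + 5·7^2 + 4·7 + 1 = -412.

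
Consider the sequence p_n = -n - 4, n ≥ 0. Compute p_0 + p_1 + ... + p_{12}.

Over n = 0..12: Σn = 78.
Total = (-1)·78 + (-4)·13 = -130.

-130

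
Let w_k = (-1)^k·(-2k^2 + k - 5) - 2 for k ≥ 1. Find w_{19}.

(-1)^19 = -1; -2k^2 + k - 5 at k=19 is -708; so w_{19} = 706.

706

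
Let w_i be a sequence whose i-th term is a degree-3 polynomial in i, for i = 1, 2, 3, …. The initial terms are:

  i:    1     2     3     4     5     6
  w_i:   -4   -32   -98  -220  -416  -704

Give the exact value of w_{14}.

-8480

1st diffs: -28, -66, -122, -196, -288.
2nd diffs: -38, -56, -74, -92.
3rd diffs: -18, -18, -18 (constant).
So w_i = -3i^3 - i^2 - 4i + 4.
Evaluating at i = 14 gives w_{14} = -8480.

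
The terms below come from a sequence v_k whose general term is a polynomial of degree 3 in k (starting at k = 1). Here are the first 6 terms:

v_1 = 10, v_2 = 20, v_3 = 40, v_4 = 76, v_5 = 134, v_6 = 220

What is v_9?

706

1st diffs: 10, 20, 36, 58, 86.
2nd diffs: 10, 16, 22, 28.
3rd diffs: 6, 6, 6 (constant).
Newton forward-difference form: v_k = 10 + 10·C(k-1,1) + 10·C(k-1,2) + 6·C(k-1,3).
At k = 9: k-1 = 8, so v_9 = 10 + 80 + 280 + 336 = 706.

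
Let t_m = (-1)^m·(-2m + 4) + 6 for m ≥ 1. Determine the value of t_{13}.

(-1)^13 = -1; -2m + 4 at m=13 is -22; so t_{13} = 28.

28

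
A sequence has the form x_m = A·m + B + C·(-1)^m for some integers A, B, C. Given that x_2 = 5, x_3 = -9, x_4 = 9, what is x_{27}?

Plug in m = 2, 3, 4: 2A + B + C = 5; 3A + B - C = -9; 4A + B + C = 9.
Subtracting the first from the second: A - 2C = -14.
Subtracting the second from the third: A + 2C = 18.
Solving: C = 8, A = 2, then B = -7.
Therefore x_{27} = 54 + (-7) + 8·(-1) = 39.

39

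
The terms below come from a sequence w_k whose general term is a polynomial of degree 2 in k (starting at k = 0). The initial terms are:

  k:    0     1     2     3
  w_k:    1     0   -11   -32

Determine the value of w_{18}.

-1547

1st diffs: -1, -11, -21.
2nd diffs: -10, -10 (constant).
Newton forward-difference form: w_k = 1 + (-1)·C(k,1) + (-10)·C(k,2).
At k = 18: k = 18, so w_{18} = 1 - 18 - 1530 = -1547.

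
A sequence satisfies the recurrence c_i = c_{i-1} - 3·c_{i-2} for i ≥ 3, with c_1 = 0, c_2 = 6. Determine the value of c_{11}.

Iterate the recurrence:
c_3 = 6  c_4 = -12  c_5 = -30  c_6 = 6  c_7 = 96  c_8 = 78  c_9 = -210  c_{10} = -444  c_{11} = 186.

186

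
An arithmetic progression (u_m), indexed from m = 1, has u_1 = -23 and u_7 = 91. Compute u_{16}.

262

Common difference d = (91 - (-23)) / (7 - 1) = 19.
u_m = -23 + (m - 1)·19.
u_{16} = -23 + 15·19 = 262.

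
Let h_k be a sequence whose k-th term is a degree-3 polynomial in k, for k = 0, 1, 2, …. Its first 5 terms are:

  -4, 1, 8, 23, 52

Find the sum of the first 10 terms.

1st diffs: 5, 7, 15, 29.
2nd diffs: 2, 8, 14.
3rd diffs: 6, 6 (constant).
So h_k = k^3 - 2k^2 + 6k - 4.
Continuing: …, 101, 176, 283, 428, …, h_9 = 617.
Summing k = 0..9 (10 terms) gives 1685.

1685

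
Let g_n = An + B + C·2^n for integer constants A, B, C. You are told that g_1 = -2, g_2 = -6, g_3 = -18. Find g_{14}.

At n = 1, 2, 3: A + B + 2C = -2; 2A + B + 4C = -6; 3A + B + 8C = -18.
Subtracting the first from the second: A + 2C = -4.
Subtracting the second from the third: A + 4C = -12.
Solving: C = -4, A = 4, then B = 2.
So g_n = 4·n + 2 + (-4)·2^n; at n=14 this is -65478.

-65478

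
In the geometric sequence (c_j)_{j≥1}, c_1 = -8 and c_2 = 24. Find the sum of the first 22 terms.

62762119216

Common ratio r = -3.
c_j = (-8)·(-3)^(j-1).
S = (-8)·((-3)^22 - 1)/(-3 - 1) = (-8)·(31381059609 - 1)/(-4) = 62762119216.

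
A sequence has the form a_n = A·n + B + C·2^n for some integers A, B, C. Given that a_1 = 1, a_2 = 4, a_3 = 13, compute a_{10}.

3040

Plug in n = 1, 2, 3: A + B + 2C = 1; 2A + B + 4C = 4; 3A + B + 8C = 13.
Subtracting the first from the second: A + 2C = 3.
Subtracting the second from the third: A + 4C = 9.
Solving: C = 3, A = -3, then B = -2.
Hence a_{10} = -3·10 + (-2) + 3·1024 = 3040.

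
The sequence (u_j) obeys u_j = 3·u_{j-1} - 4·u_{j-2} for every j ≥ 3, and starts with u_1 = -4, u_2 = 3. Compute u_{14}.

Compute successive terms:
u_3 = 25;  u_4 = 63;  u_5 = 89;  …;  u_{11} = 3241;  u_{12} = 14655;  u_{13} = 31001;  u_{14} = 34383.

34383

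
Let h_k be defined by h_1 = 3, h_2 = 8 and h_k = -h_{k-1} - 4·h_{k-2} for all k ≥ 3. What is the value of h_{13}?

-10020

Applying the relation repeatedly:
h_3 = -20;  h_4 = -12;  h_5 = 92;  …;  h_{10} = -2796;  h_{11} = -388;  h_{12} = 11572;  h_{13} = -10020.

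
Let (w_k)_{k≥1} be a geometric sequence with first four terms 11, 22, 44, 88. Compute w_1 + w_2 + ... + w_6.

693

Common ratio r = 2.
w_k = 11·2^(k-1).
S = 11·(2^6 - 1)/(2 - 1) = 11·(64 - 1)/(1) = 693.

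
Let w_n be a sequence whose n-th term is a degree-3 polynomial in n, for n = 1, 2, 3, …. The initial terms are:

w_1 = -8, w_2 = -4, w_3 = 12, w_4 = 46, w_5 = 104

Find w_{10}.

964

1st diffs: 4, 16, 34, 58.
2nd diffs: 12, 18, 24.
3rd diffs: 6, 6 (constant).
Newton forward-difference form: w_n = -8 + 4·C(n-1,1) + 12·C(n-1,2) + 6·C(n-1,3).
At n = 10: n-1 = 9, so w_{10} = -8 + 36 + 432 + 504 = 964.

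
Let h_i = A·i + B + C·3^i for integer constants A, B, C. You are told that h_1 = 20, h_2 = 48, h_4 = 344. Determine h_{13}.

The three given values yield: A + B + 3C = 20; 2A + B + 9C = 48; 4A + B + 81C = 344.
Subtracting the first from the second: A + 6C = 28.
Subtracting the second from the third: 2A + 72C = 296.
Solving: C = 4, A = 4, then B = 4.
Therefore h_{13} = 52 + 4 + 4·1594323 = 6377348.

6377348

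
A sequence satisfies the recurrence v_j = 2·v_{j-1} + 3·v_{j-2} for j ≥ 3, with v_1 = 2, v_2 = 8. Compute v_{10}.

49208

Step forward from the initial values:
v_3 = 22;  v_4 = 68;  v_5 = 202;  v_6 = 608;  v_7 = 1822;  v_8 = 5468;  v_9 = 16402;  v_{10} = 49208.
(Characteristic roots are 3 and -1.)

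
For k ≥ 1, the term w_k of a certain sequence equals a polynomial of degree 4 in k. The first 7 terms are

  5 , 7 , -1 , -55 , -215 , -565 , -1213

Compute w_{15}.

1st diffs: 2, -8, -54, -160, -350, -648.
2nd diffs: -10, -46, -106, -190, -298.
3rd diffs: -36, -60, -84, -108.
4th diffs: -24, -24, -24 (constant).
Newton forward-difference form: w_k = 5 + 2·C(k-1,1) + (-10)·C(k-1,2) + (-36)·C(k-1,3) + (-24)·C(k-1,4).
At k = 15: k-1 = 14, so w_{15} = 5 + 28 - 910 - 13104 - 24024 = -38005.

-38005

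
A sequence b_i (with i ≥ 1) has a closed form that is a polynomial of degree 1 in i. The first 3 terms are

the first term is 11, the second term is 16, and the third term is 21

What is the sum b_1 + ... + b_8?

1st diffs: 5, 5 (constant).
So b_i = 5i + 6.
Continuing: …, 26, 31, 36, 41, …, b_8 = 46.
Summing i = 1..8 (8 terms) gives 228.

228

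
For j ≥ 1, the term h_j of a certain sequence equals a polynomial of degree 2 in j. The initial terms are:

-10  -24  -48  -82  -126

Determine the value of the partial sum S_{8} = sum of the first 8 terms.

-1032

1st diffs: -14, -24, -34, -44.
2nd diffs: -10, -10, -10 (constant).
Newton forward-difference form: h_j = -10 + (-14)·C(j-1,1) + (-10)·C(j-1,2).
Continuing: -180, -244, -318.
Summing j = 1..8 (8 terms) gives -1032.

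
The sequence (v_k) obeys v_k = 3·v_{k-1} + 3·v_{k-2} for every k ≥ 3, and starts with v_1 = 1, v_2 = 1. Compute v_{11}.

239841

Applying the relation repeatedly:
v_3 = 6; v_4 = 21; v_5 = 81; v_6 = 306; v_7 = 1161; v_8 = 4401; v_9 = 16686; v_{10} = 63261; v_{11} = 239841.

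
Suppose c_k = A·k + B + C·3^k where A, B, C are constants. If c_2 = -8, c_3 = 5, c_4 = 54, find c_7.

Write the equations: 2A + B + 9C = -8; 3A + B + 27C = 5; 4A + B + 81C = 54.
Subtracting the first from the second: A + 18C = 13.
Subtracting the second from the third: A + 54C = 49.
Solving: C = 1, A = -5, then B = -7.
So c_k = -5·k + (-7) + 1·3^k; at k=7 this is 2145.

2145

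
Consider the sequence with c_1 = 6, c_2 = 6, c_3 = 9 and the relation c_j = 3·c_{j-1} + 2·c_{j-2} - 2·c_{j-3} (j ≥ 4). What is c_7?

1011

Applying the relation repeatedly:
c_4 = 27;  c_5 = 87;  c_6 = 297;  c_7 = 1011.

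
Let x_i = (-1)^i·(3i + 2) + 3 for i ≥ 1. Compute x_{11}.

(-1)^11 = -1; 3i + 2 at i=11 is 35; so x_{11} = -32.

-32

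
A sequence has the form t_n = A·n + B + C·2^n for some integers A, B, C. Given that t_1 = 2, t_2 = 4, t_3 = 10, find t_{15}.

65506

Write the equations: A + B + 2C = 2; 2A + B + 4C = 4; 3A + B + 8C = 10.
Subtracting the first from the second: A + 2C = 2.
Subtracting the second from the third: A + 4C = 6.
Solving: C = 2, A = -2, then B = 0.
Therefore t_{15} = -30 + 0 + 2·32768 = 65506.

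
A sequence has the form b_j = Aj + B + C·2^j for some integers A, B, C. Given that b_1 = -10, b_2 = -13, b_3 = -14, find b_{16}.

Write the equations: A + B + 2C = -10; 2A + B + 4C = -13; 3A + B + 8C = -14.
Subtracting the first from the second: A + 2C = -3.
Subtracting the second from the third: A + 4C = -1.
Solving: C = 1, A = -5, then B = -7.
So b_j = -5·j + (-7) + 1·2^j; at j=16 this is 65449.

65449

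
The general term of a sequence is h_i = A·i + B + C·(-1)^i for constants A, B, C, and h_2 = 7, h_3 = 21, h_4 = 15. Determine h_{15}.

69

Write the equations: 2A + B + C = 7; 3A + B - C = 21; 4A + B + C = 15.
Subtracting the first from the second: A - 2C = 14.
Subtracting the second from the third: A + 2C = -6.
Solving: C = -5, A = 4, then B = 4.
Hence h_{15} = 4·15 + 4 + (-5)·(-1) = 69.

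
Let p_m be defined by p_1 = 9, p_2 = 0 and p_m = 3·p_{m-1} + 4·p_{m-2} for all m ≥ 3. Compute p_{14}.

120795948

Step forward from the initial values:
p_3 = 36  p_4 = 108  p_5 = 468  …  p_{11} = 1887444  p_{12} = 7549740  p_{13} = 30198996  p_{14} = 120795948.
(Characteristic roots are 4 and -1.)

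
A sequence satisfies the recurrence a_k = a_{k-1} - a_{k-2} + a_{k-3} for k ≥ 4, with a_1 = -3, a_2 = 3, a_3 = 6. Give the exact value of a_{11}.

Step forward from the initial values:
a_4 = 0, a_5 = -3, a_6 = 3, a_7 = 6, a_8 = 0, a_9 = -3, a_{10} = 3, a_{11} = 6.

6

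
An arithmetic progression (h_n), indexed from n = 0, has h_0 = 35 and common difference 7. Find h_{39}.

308

h_n = 35 + (n - 0)·7.
h_{39} = 35 + 39·7 = 308.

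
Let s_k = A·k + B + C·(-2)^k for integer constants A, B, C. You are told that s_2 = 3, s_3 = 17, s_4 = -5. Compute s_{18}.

-262105

At k = 2, 3, 4: 2A + B + 4C = 3; 3A + B - 8C = 17; 4A + B + 16C = -5.
Subtracting the first from the second: A - 12C = 14.
Subtracting the second from the third: A + 24C = -22.
Solving: C = -1, A = 2, then B = 3.
So s_k = 2·k + 3 + (-1)·(-2)^k; at k=18 this is -262105.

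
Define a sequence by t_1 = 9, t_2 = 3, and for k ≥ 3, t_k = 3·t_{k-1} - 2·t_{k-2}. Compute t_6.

-177

Iterate the recurrence:
t_3 = -9, t_4 = -33, t_5 = -81, t_6 = -177.
(Characteristic roots are 2 and 1.)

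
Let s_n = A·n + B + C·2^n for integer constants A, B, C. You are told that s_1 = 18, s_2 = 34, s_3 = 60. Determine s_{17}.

Plug in n = 1, 2, 3: A + B + 2C = 18; 2A + B + 4C = 34; 3A + B + 8C = 60.
Subtracting the first from the second: A + 2C = 16.
Subtracting the second from the third: A + 4C = 26.
Solving: C = 5, A = 6, then B = 2.
Therefore s_{17} = 102 + 2 + 5·131072 = 655464.

655464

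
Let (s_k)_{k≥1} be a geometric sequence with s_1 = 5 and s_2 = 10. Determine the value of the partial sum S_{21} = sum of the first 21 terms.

10485755

Common ratio r = 2.
s_k = 5·2^(k-1).
S = 5·(2^21 - 1)/(2 - 1) = 5·(2097152 - 1)/(1) = 10485755.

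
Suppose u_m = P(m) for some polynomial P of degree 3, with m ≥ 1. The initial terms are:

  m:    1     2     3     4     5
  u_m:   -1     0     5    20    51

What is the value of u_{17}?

3855

1st diffs: 1, 5, 15, 31.
2nd diffs: 4, 10, 16.
3rd diffs: 6, 6 (constant).
So u_m = m^3 - 4m^2 + 6m - 4.
Evaluating at m = 17 gives u_{17} = 3855.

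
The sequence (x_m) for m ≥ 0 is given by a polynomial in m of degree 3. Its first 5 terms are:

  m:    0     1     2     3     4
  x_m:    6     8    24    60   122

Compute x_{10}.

1376

1st diffs: 2, 16, 36, 62.
2nd diffs: 14, 20, 26.
3rd diffs: 6, 6 (constant).
Newton forward-difference form: x_m = 6 + 2·C(m,1) + 14·C(m,2) + 6·C(m,3).
At m = 10: m = 10, so x_{10} = 6 + 20 + 630 + 720 = 1376.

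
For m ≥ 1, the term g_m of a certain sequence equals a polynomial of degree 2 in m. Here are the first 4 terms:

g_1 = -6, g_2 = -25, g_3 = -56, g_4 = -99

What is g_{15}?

1st diffs: -19, -31, -43.
2nd diffs: -12, -12 (constant).
Newton forward-difference form: g_m = -6 + (-19)·C(m-1,1) + (-12)·C(m-1,2).
At m = 15: m-1 = 14, so g_{15} = -6 - 266 - 1092 = -1364.

-1364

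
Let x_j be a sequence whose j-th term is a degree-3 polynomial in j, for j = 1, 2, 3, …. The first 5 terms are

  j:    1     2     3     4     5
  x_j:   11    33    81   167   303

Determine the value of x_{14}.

5757

1st diffs: 22, 48, 86, 136.
2nd diffs: 26, 38, 50.
3rd diffs: 12, 12 (constant).
Newton forward-difference form: x_j = 11 + 22·C(j-1,1) + 26·C(j-1,2) + 12·C(j-1,3).
At j = 14: j-1 = 13, so x_{14} = 11 + 286 + 2028 + 3432 = 5757.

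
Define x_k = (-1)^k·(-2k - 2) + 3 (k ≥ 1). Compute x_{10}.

-19

(-1)^10 = 1; -2k - 2 at k=10 is -22; so x_{10} = -19.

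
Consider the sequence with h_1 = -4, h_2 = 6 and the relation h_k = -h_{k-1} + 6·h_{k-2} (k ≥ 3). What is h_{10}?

h_3 = -30  h_4 = 66  h_5 = -246  h_6 = 642  h_7 = -2118  h_8 = 5970  h_9 = -18678  h_{10} = 54498.
(Characteristic roots are 2 and -3.)

54498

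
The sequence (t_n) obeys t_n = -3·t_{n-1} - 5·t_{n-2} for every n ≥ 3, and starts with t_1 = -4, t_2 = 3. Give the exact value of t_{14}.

t_3 = 11;  t_4 = -48;  t_5 = 89;  …;  t_{11} = 10961;  t_{12} = -30123;  t_{13} = 35564;  t_{14} = 43923.

43923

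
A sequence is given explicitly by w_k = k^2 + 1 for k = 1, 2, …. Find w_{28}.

785

w_{28} = 1·28^2 + 1 = 785.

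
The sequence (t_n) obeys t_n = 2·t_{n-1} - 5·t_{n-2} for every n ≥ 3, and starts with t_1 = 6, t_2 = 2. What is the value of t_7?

614

Step forward from the initial values:
t_3 = -26  t_4 = -62  t_5 = 6  t_6 = 322  t_7 = 614.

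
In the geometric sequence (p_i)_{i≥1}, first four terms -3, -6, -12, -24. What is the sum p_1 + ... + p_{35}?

-103079215101

Common ratio r = 2.
p_i = (-3)·2^(i-1).
S = (-3)·(2^35 - 1)/(2 - 1) = (-3)·(34359738368 - 1)/(1) = -103079215101.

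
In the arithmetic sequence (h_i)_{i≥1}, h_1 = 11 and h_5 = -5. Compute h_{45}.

-165

Common difference d = (-5 - 11) / (5 - 1) = -4.
h_i = 11 + (i - 1)·(-4).
h_{45} = 11 + 44·(-4) = -165.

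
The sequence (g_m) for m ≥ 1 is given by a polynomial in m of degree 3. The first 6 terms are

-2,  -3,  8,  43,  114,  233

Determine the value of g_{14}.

1st diffs: -1, 11, 35, 71, 119.
2nd diffs: 12, 24, 36, 48.
3rd diffs: 12, 12, 12 (constant).
Newton forward-difference form: g_m = -2 + (-1)·C(m-1,1) + 12·C(m-1,2) + 12·C(m-1,3).
At m = 14: m-1 = 13, so g_{14} = -2 - 13 + 936 + 3432 = 4353.

4353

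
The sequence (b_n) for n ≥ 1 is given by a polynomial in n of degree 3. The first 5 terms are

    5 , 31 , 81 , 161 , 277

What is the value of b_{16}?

5645

1st diffs: 26, 50, 80, 116.
2nd diffs: 24, 30, 36.
3rd diffs: 6, 6 (constant).
Newton forward-difference form: b_n = 5 + 26·C(n-1,1) + 24·C(n-1,2) + 6·C(n-1,3).
At n = 16: n-1 = 15, so b_{16} = 5 + 390 + 2520 + 2730 = 5645.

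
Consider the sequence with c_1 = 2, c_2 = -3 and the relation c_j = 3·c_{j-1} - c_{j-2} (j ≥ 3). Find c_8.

Iterate the recurrence:
c_3 = -11;  c_4 = -30;  c_5 = -79;  c_6 = -207;  c_7 = -542;  c_8 = -1419.

-1419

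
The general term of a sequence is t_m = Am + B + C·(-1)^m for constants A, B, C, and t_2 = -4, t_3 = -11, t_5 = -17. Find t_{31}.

At m = 2, 3, 5: 2A + B + C = -4; 3A + B - C = -11; 5A + B - C = -17.
Subtracting the first from the second: A - 2C = -7.
Subtracting the second from the third: 2A = -6.
Solving: C = 2, A = -3, then B = 0.
Therefore t_{31} = -93 + 0 + 2·(-1) = -95.

-95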